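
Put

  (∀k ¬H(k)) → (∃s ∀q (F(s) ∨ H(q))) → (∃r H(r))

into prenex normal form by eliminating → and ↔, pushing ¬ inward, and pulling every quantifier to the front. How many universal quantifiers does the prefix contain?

1

Eliminate → and ↔ using ¬ and ∨.
  ¬(∀k ¬H(k)) ∨ ¬(∃s ∀q (F(s) ∨ H(q))) ∨ (∃r H(r))
Move each ¬ inward, flipping quantifiers it crosses:
  (∃k H(k)) ∨ (∀s ∃q (¬F(s) ∧ ¬H(q))) ∨ (∃r H(r))
All bound variables are already distinct, so no renaming is needed.
Pull the quantifiers to the front (each side's bound variable is not free in the other side):
  ∃k ∀s ∃q ∃r (H(k) ∨ ¬F(s) ∧ ¬H(q) ∨ H(r))
The prefix is ∃k ∀s ∃q ∃r: 1 universal, 3 existential.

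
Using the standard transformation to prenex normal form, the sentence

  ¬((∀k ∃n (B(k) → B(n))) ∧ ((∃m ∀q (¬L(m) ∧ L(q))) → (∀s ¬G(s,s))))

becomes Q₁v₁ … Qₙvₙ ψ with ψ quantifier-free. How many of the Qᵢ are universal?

2

Rewrite implications/biconditionals: A → B as ¬A ∨ B.
  ¬((∀k ∃n (¬B(k) ∨ B(n))) ∧ (¬(∃m ∀q (¬L(m) ∧ L(q))) ∨ (∀s ¬G(s,s))))
Push ¬ through the quantifiers and connectives to reach negation normal form:
  (∃k ∀n (B(k) ∧ ¬B(n))) ∨ (∃m ∀q (¬L(m) ∧ L(q))) ∧ (∃s G(s,s))
All bound variables are already distinct, so no renaming is needed.
Extract every quantifier outward, since the variables are now distinct and don't occur free across branches:
  ∃k ∀n ∃m ∀q ∃s (B(k) ∧ ¬B(n) ∨ ¬L(m) ∧ L(q) ∧ G(s,s))
The prefix is ∃k ∀n ∃m ∀q ∃s: 2 universal, 3 existential.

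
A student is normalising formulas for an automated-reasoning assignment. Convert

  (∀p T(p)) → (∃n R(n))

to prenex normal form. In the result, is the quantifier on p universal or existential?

First replace A → B with ¬A ∨ B.
  ¬(∀p T(p)) ∨ (∃n R(n))
Drive negations inward (¬∀x A ≡ ∃x ¬A, ¬∃x A ≡ ∀x ¬A, De Morgan for ∧/∨):
  (∃p ¬T(p)) ∨ (∃n R(n))
Finally move all quantifiers to the prefix:
  ∃p ∃n (¬T(p) ∨ R(n))
The quantifier ∀p sits under an odd number of negations (counting the antecedent side of each →), so it flips to ∃p.

existential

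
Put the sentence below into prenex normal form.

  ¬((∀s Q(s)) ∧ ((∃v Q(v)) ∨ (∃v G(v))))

∃s ∀v ∀w (¬Q(s) ∨ ¬Q(v) ∧ ¬G(w))

Move each ¬ inward, flipping quantifiers it crosses:
  (∃s ¬Q(s)) ∨ (∀v ¬Q(v)) ∧ (∀v ¬G(v))
Standardize variables apart so no two quantifiers bind the same name: v↦w.
  (∃s ¬Q(s)) ∨ (∀v ¬Q(v)) ∧ (∀w ¬G(w))
Extract every quantifier outward, since the variables are now distinct and don't occur free across branches:
  ∃s ∀v ∀w (¬Q(s) ∨ ¬Q(v) ∧ ¬G(w))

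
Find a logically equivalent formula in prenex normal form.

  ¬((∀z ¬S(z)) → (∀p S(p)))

∀z ∃p (¬S(z) ∧ ¬S(p))

Rewrite implications/biconditionals: A → B as ¬A ∨ B.
  ¬(¬(∀z ¬S(z)) ∨ (∀p S(p)))
Drive negations inward (¬∀x A ≡ ∃x ¬A, ¬∃x A ≡ ∀x ¬A, De Morgan for ∧/∨):
  (∀z ¬S(z)) ∧ (∃p ¬S(p))
All bound variables are already distinct, so no renaming is needed.
Finally move all quantifiers to the prefix:
  ∀z ∃p (¬S(z) ∧ ¬S(p))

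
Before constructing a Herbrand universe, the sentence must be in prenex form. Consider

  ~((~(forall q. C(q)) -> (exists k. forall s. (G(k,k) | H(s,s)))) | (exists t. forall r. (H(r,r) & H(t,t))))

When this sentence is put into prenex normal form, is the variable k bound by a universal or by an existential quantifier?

universal

First replace A → B with ¬A ∨ B.
  ~(~~(forall q. C(q)) | (exists k. forall s. (G(k,k) | H(s,s))) | (exists t. forall r. (H(r,r) & H(t,t))))
Move each ¬ inward, flipping quantifiers it crosses:
  (exists q. ~C(q)) & (forall k. exists s. (~G(k,k) & ~H(s,s))) & (forall t. exists r. (~H(r,r) | ~H(t,t)))
All bound variables are already distinct, so no renaming is needed.
Pull the quantifiers to the front (each side's bound variable is not free in the other side):
  exists q. forall k. exists s. forall t. exists r. (~C(q) & ~G(k,k) & ~H(s,s) & (~H(r,r) | ~H(t,t)))
The quantifier exists k sits under an odd number of negations (counting the antecedent side of each →), so it flips to forall k.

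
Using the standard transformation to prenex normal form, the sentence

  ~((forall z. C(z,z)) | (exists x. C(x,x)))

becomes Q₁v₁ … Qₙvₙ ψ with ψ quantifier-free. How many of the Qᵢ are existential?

1

Drive negations inward (¬∀x A ≡ ∃x ¬A, ¬∃x A ≡ ∀x ¬A, De Morgan for ∧/∨):
  (exists z. ~C(z,z)) & (forall x. ~C(x,x))
All bound variables are already distinct, so no renaming is needed.
Finally move all quantifiers to the prefix:
  exists z. forall x. (~C(z,z) & ~C(x,x))
The prefix is exists z forall x: 1 universal, 1 existential.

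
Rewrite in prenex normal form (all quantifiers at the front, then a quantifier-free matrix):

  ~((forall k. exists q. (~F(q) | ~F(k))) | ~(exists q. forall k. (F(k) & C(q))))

exists k. forall q. exists w. forall s. (F(q) & F(k) & F(s) & C(w))

Move each ¬ inward, flipping quantifiers it crosses:
  (exists k. forall q. (F(q) & F(k))) & (exists q. forall k. (F(k) & C(q)))
Give each quantifier a distinct variable: q↦w, k↦s.
  (exists k. forall q. (F(q) & F(k))) & (exists w. forall s. (F(s) & C(w)))
Pull the quantifiers to the front (each side's bound variable is not free in the other side):
  exists k. forall q. exists w. forall s. (F(q) & F(k) & F(s) & C(w))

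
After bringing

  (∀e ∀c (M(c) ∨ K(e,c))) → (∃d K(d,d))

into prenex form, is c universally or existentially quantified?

existential

Eliminate → and ↔ using ¬ and ∨.
  ¬(∀e ∀c (M(c) ∨ K(e,c))) ∨ (∃d K(d,d))
Move each ¬ inward, flipping quantifiers it crosses:
  (∃e ∃c (¬M(c) ∧ ¬K(e,c))) ∨ (∃d K(d,d))
All bound variables are already distinct, so no renaming is needed.
Extract every quantifier outward, since the variables are now distinct and don't occur free across branches:
  ∃e ∃c ∃d (¬M(c) ∧ ¬K(e,c) ∨ K(d,d))
The quantifier ∀c sits under an odd number of negations (counting the antecedent side of each →), so it flips to ∃c.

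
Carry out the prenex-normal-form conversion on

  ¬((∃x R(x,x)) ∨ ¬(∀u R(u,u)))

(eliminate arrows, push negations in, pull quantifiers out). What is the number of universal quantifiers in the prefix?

2

Push ¬ through the quantifiers and connectives to reach negation normal form:
  (∀x ¬R(x,x)) ∧ (∀u R(u,u))
All bound variables are already distinct, so no renaming is needed.
Extract every quantifier outward, since the variables are now distinct and don't occur free across branches:
  ∀x ∀u (¬R(x,x) ∧ R(u,u))
The prefix is ∀x ∀u: 2 universal, 0 existential.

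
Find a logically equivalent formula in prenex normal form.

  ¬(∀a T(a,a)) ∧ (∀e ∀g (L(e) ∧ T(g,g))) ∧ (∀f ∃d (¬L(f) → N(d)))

First replace A → B with ¬A ∨ B.
  ¬(∀a T(a,a)) ∧ (∀e ∀g (L(e) ∧ T(g,g))) ∧ (∀f ∃d (¬¬L(f) ∨ N(d)))
Drive negations inward (¬∀x A ≡ ∃x ¬A, ¬∃x A ≡ ∀x ¬A, De Morgan for ∧/∨):
  (∃a ¬T(a,a)) ∧ (∀e ∀g (L(e) ∧ T(g,g))) ∧ (∀f ∃d (L(f) ∨ N(d)))
Finally move all quantifiers to the prefix:
  ∃a ∀e ∀g ∀f ∃d (¬T(a,a) ∧ L(e) ∧ T(g,g) ∧ (L(f) ∨ N(d)))

∃a ∀e ∀g ∀f ∃d (¬T(a,a) ∧ L(e) ∧ T(g,g) ∧ (L(f) ∨ N(d)))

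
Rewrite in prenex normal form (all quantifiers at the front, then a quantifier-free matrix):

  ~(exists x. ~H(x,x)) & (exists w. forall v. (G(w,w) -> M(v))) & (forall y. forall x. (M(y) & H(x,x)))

forall x. exists w. forall v. forall y. forall s. (H(x,x) & (~G(w,w) | M(v)) & M(y) & H(s,s))

First replace A → B with ¬A ∨ B.
  ~(exists x. ~H(x,x)) & (exists w. forall v. (~G(w,w) | M(v))) & (forall y. forall x. (M(y) & H(x,x)))
Move each ¬ inward, flipping quantifiers it crosses:
  (forall x. H(x,x)) & (exists w. forall v. (~G(w,w) | M(v))) & (forall y. forall x. (M(y) & H(x,x)))
Standardize variables apart so no two quantifiers bind the same name: x↦s.
  (forall x. H(x,x)) & (exists w. forall v. (~G(w,w) | M(v))) & (forall y. forall s. (M(y) & H(s,s)))
Pull the quantifiers to the front (each side's bound variable is not free in the other side):
  forall x. exists w. forall v. forall y. forall s. (H(x,x) & (~G(w,w) | M(v)) & M(y) & H(s,s))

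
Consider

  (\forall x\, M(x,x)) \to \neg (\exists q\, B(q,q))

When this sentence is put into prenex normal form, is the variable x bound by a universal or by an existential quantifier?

First replace A → B with ¬A ∨ B.
  \neg (\forall x\, M(x,x)) \lor \neg (\exists q\, B(q,q))
Drive negations inward (¬∀x A ≡ ∃x ¬A, ¬∃x A ≡ ∀x ¬A, De Morgan for ∧/∨):
  (\exists x\, \neg M(x,x)) \lor (\forall q\, \neg B(q,q))
Pull the quantifiers to the front (each side's bound variable is not free in the other side):
  \exists x\, \forall q\, (\neg M(x,x) \lor \neg B(q,q))
The quantifier \forall x sits under an odd number of negations (counting the antecedent side of each →), so it flips to \exists x.

existential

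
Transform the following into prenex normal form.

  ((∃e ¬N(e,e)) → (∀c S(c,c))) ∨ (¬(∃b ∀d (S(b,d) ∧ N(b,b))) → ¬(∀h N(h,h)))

Eliminate → and ↔ using ¬ and ∨.
  ¬(∃e ¬N(e,e)) ∨ (∀c S(c,c)) ∨ ¬¬(∃b ∀d (S(b,d) ∧ N(b,b))) ∨ ¬(∀h N(h,h))
Drive negations inward (¬∀x A ≡ ∃x ¬A, ¬∃x A ≡ ∀x ¬A, De Morgan for ∧/∨):
  (∀e N(e,e)) ∨ (∀c S(c,c)) ∨ (∃b ∀d (S(b,d) ∧ N(b,b))) ∨ (∃h ¬N(h,h))
All bound variables are already distinct, so no renaming is needed.
Finally move all quantifiers to the prefix:
  ∀e ∀c ∃b ∀d ∃h (N(e,e) ∨ S(c,c) ∨ S(b,d) ∧ N(b,b) ∨ ¬N(h,h))

∀e ∀c ∃b ∀d ∃h (N(e,e) ∨ S(c,c) ∨ S(b,d) ∧ N(b,b) ∨ ¬N(h,h))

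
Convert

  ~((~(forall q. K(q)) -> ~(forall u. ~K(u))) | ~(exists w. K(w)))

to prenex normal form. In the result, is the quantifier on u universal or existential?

First replace A → B with ¬A ∨ B.
  ~(~~(forall q. K(q)) | ~(forall u. ~K(u)) | ~(exists w. K(w)))
Drive negations inward (¬∀x A ≡ ∃x ¬A, ¬∃x A ≡ ∀x ¬A, De Morgan for ∧/∨):
  (exists q. ~K(q)) & (forall u. ~K(u)) & (exists w. K(w))
Extract every quantifier outward, since the variables are now distinct and don't occur free across branches:
  exists q. forall u. exists w. (~K(q) & ~K(u) & K(w))
The quantifier forall u sits under an even number of negations (counting the antecedent side of each →), so it remains universal.

universal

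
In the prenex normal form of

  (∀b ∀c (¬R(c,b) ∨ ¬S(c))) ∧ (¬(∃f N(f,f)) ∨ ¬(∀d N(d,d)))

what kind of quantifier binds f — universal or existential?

Move each ¬ inward, flipping quantifiers it crosses:
  (∀b ∀c (¬R(c,b) ∨ ¬S(c))) ∧ ((∀f ¬N(f,f)) ∨ (∃d ¬N(d,d)))
All bound variables are already distinct, so no renaming is needed.
Finally move all quantifiers to the prefix:
  ∀b ∀c ∀f ∃d ((¬R(c,b) ∨ ¬S(c)) ∧ (¬N(f,f) ∨ ¬N(d,d)))
The quantifier ∃f sits under an odd number of negations, so it flips to ∀f.

universal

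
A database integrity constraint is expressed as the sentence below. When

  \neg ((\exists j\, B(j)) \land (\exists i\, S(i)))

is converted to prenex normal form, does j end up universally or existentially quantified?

universal

Drive negations inward (¬∀x A ≡ ∃x ¬A, ¬∃x A ≡ ∀x ¬A, De Morgan for ∧/∨):
  (\forall j\, \neg B(j)) \lor (\forall i\, \neg S(i))
All bound variables are already distinct, so no renaming is needed.
Finally move all quantifiers to the prefix:
  \forall j\, \forall i\, (\neg B(j) \lor \neg S(i))
The quantifier \exists j sits under an odd number of negations, so it flips to \forall j.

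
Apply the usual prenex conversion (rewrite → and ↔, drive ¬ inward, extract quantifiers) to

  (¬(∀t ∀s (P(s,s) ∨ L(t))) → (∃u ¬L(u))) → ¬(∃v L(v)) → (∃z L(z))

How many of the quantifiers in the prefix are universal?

First replace A → B with ¬A ∨ B.
  ¬(¬¬(∀t ∀s (P(s,s) ∨ L(t))) ∨ (∃u ¬L(u))) ∨ ¬¬(∃v L(v)) ∨ (∃z L(z))
Move each ¬ inward, flipping quantifiers it crosses:
  (∃t ∃s (¬P(s,s) ∧ ¬L(t))) ∧ (∀u L(u)) ∨ (∃v L(v)) ∨ (∃z L(z))
All bound variables are already distinct, so no renaming is needed.
Pull the quantifiers to the front (each side's bound variable is not free in the other side):
  ∃t ∃s ∀u ∃v ∃z (¬P(s,s) ∧ ¬L(t) ∧ L(u) ∨ L(v) ∨ L(z))
The prefix is ∃t ∃s ∀u ∃v ∃z: 1 universal, 4 existential.

1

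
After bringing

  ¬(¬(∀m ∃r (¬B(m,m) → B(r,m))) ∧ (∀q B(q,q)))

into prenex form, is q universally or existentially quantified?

First replace A → B with ¬A ∨ B.
  ¬(¬(∀m ∃r (¬¬B(m,m) ∨ B(r,m))) ∧ (∀q B(q,q)))
Drive negations inward (¬∀x A ≡ ∃x ¬A, ¬∃x A ≡ ∀x ¬A, De Morgan for ∧/∨):
  (∀m ∃r (B(m,m) ∨ B(r,m))) ∨ (∃q ¬B(q,q))
All bound variables are already distinct, so no renaming is needed.
Pull the quantifiers to the front (each side's bound variable is not free in the other side):
  ∀m ∃r ∃q (B(m,m) ∨ B(r,m) ∨ ¬B(q,q))
The quantifier ∀q sits under an odd number of negations (counting the antecedent side of each →), so it flips to ∃q.

existential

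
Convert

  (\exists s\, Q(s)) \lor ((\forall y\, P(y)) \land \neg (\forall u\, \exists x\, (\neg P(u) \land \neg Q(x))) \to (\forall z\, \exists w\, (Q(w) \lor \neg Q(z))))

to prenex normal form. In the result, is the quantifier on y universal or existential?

Rewrite implications/biconditionals: A → B as ¬A ∨ B.
  (\exists s\, Q(s)) \lor \neg ((\forall y\, P(y)) \land \neg (\forall u\, \exists x\, (\neg P(u) \land \neg Q(x)))) \lor (\forall z\, \exists w\, (Q(w) \lor \neg Q(z)))
Move each ¬ inward, flipping quantifiers it crosses:
  (\exists s\, Q(s)) \lor (\exists y\, \neg P(y)) \lor (\forall u\, \exists x\, (\neg P(u) \land \neg Q(x))) \lor (\forall z\, \exists w\, (Q(w) \lor \neg Q(z)))
All bound variables are already distinct, so no renaming is needed.
Finally move all quantifiers to the prefix:
  \exists s\, \exists y\, \forall u\, \exists x\, \forall z\, \exists w\, (Q(s) \lor \neg P(y) \lor \neg P(u) \land \neg Q(x) \lor Q(w) \lor \neg Q(z))
The quantifier \forall y sits under an odd number of negations (counting the antecedent side of each →), so it flips to \exists y.

existential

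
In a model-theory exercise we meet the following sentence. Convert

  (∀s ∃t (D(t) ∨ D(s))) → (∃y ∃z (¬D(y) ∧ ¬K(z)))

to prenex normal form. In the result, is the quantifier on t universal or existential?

universal

Rewrite implications/biconditionals: A → B as ¬A ∨ B.
  ¬(∀s ∃t (D(t) ∨ D(s))) ∨ (∃y ∃z (¬D(y) ∧ ¬K(z)))
Drive negations inward (¬∀x A ≡ ∃x ¬A, ¬∃x A ≡ ∀x ¬A, De Morgan for ∧/∨):
  (∃s ∀t (¬D(t) ∧ ¬D(s))) ∨ (∃y ∃z (¬D(y) ∧ ¬K(z)))
Finally move all quantifiers to the prefix:
  ∃s ∀t ∃y ∃z (¬D(t) ∧ ¬D(s) ∨ ¬D(y) ∧ ¬K(z))
The quantifier ∃t sits under an odd number of negations (counting the antecedent side of each →), so it flips to ∀t.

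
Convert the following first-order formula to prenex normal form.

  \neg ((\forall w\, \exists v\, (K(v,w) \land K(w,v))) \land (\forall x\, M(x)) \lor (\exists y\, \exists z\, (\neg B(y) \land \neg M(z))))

\exists w\, \forall v\, \exists x\, \forall y\, \forall z\, ((\neg K(v,w) \lor \neg K(w,v) \lor \neg M(x)) \land (B(y) \lor M(z)))

Move each ¬ inward, flipping quantifiers it crosses:
  ((\exists w\, \forall v\, (\neg K(v,w) \lor \neg K(w,v))) \lor (\exists x\, \neg M(x))) \land (\forall y\, \forall z\, (B(y) \lor M(z)))
Finally move all quantifiers to the prefix:
  \exists w\, \forall v\, \exists x\, \forall y\, \forall z\, ((\neg K(v,w) \lor \neg K(w,v) \lor \neg M(x)) \land (B(y) \lor M(z)))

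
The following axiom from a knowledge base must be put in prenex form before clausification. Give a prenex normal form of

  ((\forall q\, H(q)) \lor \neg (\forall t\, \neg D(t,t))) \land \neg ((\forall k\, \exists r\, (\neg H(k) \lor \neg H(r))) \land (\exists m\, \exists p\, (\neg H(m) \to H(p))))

Rewrite implications/biconditionals: A → B as ¬A ∨ B.
  ((\forall q\, H(q)) \lor \neg (\forall t\, \neg D(t,t))) \land \neg ((\forall k\, \exists r\, (\neg H(k) \lor \neg H(r))) \land (\exists m\, \exists p\, (\neg \neg H(m) \lor H(p))))
Move each ¬ inward, flipping quantifiers it crosses:
  ((\forall q\, H(q)) \lor (\exists t\, D(t,t))) \land ((\exists k\, \forall r\, (H(k) \land H(r))) \lor (\forall m\, \forall p\, (\neg H(m) \land \neg H(p))))
Extract every quantifier outward, since the variables are now distinct and don't occur free across branches:
  \forall q\, \exists t\, \exists k\, \forall r\, \forall m\, \forall p\, ((H(q) \lor D(t,t)) \land (H(k) \land H(r) \lor \neg H(m) \land \neg H(p)))

\forall q\, \exists t\, \exists k\, \forall r\, \forall m\, \forall p\, ((H(q) \lor D(t,t)) \land (H(k) \land H(r) \lor \neg H(m) \land \neg H(p)))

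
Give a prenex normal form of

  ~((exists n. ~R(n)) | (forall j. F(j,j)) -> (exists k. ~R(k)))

exists n. forall j. forall k. ((~R(n) | F(j,j)) & R(k))

First replace A → B with ¬A ∨ B.
  ~(~((exists n. ~R(n)) | (forall j. F(j,j))) | (exists k. ~R(k)))
Drive negations inward (¬∀x A ≡ ∃x ¬A, ¬∃x A ≡ ∀x ¬A, De Morgan for ∧/∨):
  ((exists n. ~R(n)) | (forall j. F(j,j))) & (forall k. R(k))
Pull the quantifiers to the front (each side's bound variable is not free in the other side):
  exists n. forall j. forall k. ((~R(n) | F(j,j)) & R(k))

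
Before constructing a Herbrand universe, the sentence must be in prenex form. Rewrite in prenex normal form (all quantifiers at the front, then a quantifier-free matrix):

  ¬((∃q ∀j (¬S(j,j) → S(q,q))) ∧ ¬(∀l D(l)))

∀q ∃j ∀l (¬S(j,j) ∧ ¬S(q,q) ∨ D(l))

First replace A → B with ¬A ∨ B.
  ¬((∃q ∀j (¬¬S(j,j) ∨ S(q,q))) ∧ ¬(∀l D(l)))
Drive negations inward (¬∀x A ≡ ∃x ¬A, ¬∃x A ≡ ∀x ¬A, De Morgan for ∧/∨):
  (∀q ∃j (¬S(j,j) ∧ ¬S(q,q))) ∨ (∀l D(l))
All bound variables are already distinct, so no renaming is needed.
Extract every quantifier outward, since the variables are now distinct and don't occur free across branches:
  ∀q ∃j ∀l (¬S(j,j) ∧ ¬S(q,q) ∨ D(l))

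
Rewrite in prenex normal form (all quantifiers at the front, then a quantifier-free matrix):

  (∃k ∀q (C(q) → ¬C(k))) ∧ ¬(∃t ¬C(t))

∃k ∀q ∀t ((¬C(q) ∨ ¬C(k)) ∧ C(t))

First replace A → B with ¬A ∨ B.
  (∃k ∀q (¬C(q) ∨ ¬C(k))) ∧ ¬(∃t ¬C(t))
Move each ¬ inward, flipping quantifiers it crosses:
  (∃k ∀q (¬C(q) ∨ ¬C(k))) ∧ (∀t C(t))
Finally move all quantifiers to the prefix:
  ∃k ∀q ∀t ((¬C(q) ∨ ¬C(k)) ∧ C(t))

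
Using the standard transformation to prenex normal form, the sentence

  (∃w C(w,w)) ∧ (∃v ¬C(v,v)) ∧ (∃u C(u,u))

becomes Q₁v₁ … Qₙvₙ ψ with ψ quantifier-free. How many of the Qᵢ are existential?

3

Finally move all quantifiers to the prefix:
  ∃w ∃v ∃u (C(w,w) ∧ ¬C(v,v) ∧ C(u,u))
The prefix is ∃w ∃v ∃u: 0 universal, 3 existential.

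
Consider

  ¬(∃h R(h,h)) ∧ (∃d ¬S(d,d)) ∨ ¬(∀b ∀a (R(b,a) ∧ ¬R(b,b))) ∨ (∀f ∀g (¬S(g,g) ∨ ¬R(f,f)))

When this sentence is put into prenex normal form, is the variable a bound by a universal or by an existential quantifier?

existential

Push ¬ through the quantifiers and connectives to reach negation normal form:
  (∀h ¬R(h,h)) ∧ (∃d ¬S(d,d)) ∨ (∃b ∃a (¬R(b,a) ∨ R(b,b))) ∨ (∀f ∀g (¬S(g,g) ∨ ¬R(f,f)))
Finally move all quantifiers to the prefix:
  ∀h ∃d ∃b ∃a ∀f ∀g (¬R(h,h) ∧ ¬S(d,d) ∨ ¬R(b,a) ∨ R(b,b) ∨ ¬S(g,g) ∨ ¬R(f,f))
The quantifier ∀a sits under an odd number of negations, so it flips to ∃a.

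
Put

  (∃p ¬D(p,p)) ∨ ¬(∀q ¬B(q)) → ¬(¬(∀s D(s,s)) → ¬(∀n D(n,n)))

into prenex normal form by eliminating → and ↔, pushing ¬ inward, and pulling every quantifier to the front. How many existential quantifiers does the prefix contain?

1

Rewrite implications/biconditionals: A → B as ¬A ∨ B.
  ¬((∃p ¬D(p,p)) ∨ ¬(∀q ¬B(q))) ∨ ¬(¬¬(∀s D(s,s)) ∨ ¬(∀n D(n,n)))
Push ¬ through the quantifiers and connectives to reach negation normal form:
  (∀p D(p,p)) ∧ (∀q ¬B(q)) ∨ (∃s ¬D(s,s)) ∧ (∀n D(n,n))
All bound variables are already distinct, so no renaming is needed.
Extract every quantifier outward, since the variables are now distinct and don't occur free across branches:
  ∀p ∀q ∃s ∀n (D(p,p) ∧ ¬B(q) ∨ ¬D(s,s) ∧ D(n,n))
The prefix is ∀p ∀q ∃s ∀n: 3 universal, 1 existential.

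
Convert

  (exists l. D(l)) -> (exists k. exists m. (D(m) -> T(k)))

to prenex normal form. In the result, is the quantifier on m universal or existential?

First replace A → B with ¬A ∨ B.
  ~(exists l. D(l)) | (exists k. exists m. (~D(m) | T(k)))
Move each ¬ inward, flipping quantifiers it crosses:
  (forall l. ~D(l)) | (exists k. exists m. (~D(m) | T(k)))
Pull the quantifiers to the front (each side's bound variable is not free in the other side):
  forall l. exists k. exists m. (~D(l) | ~D(m) | T(k))
The quantifier exists m sits under an even number of negations (counting the antecedent side of each →), so it remains existential.

existential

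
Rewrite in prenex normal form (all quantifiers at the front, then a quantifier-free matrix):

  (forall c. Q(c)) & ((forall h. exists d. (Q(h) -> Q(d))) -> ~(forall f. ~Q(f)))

First replace A → B with ¬A ∨ B.
  (forall c. Q(c)) & (~(forall h. exists d. (~Q(h) | Q(d))) | ~(forall f. ~Q(f)))
Drive negations inward (¬∀x A ≡ ∃x ¬A, ¬∃x A ≡ ∀x ¬A, De Morgan for ∧/∨):
  (forall c. Q(c)) & ((exists h. forall d. (Q(h) & ~Q(d))) | (exists f. Q(f)))
Extract every quantifier outward, since the variables are now distinct and don't occur free across branches:
  forall c. exists h. forall d. exists f. (Q(c) & (Q(h) & ~Q(d) | Q(f)))

forall c. exists h. forall d. exists f. (Q(c) & (Q(h) & ~Q(d) | Q(f)))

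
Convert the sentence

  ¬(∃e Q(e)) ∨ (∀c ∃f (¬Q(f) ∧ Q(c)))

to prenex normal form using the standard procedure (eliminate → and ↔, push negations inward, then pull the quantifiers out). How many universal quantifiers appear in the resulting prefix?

Drive negations inward (¬∀x A ≡ ∃x ¬A, ¬∃x A ≡ ∀x ¬A, De Morgan for ∧/∨):
  (∀e ¬Q(e)) ∨ (∀c ∃f (¬Q(f) ∧ Q(c)))
Pull the quantifiers to the front (each side's bound variable is not free in the other side):
  ∀e ∀c ∃f (¬Q(e) ∨ ¬Q(f) ∧ Q(c))
The prefix is ∀e ∀c ∃f: 2 universal, 1 existential.

2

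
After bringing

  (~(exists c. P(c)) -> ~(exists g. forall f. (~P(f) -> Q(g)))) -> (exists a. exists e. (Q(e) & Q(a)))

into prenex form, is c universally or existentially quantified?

First replace A → B with ¬A ∨ B.
  ~(~~(exists c. P(c)) | ~(exists g. forall f. (~~P(f) | Q(g)))) | (exists a. exists e. (Q(e) & Q(a)))
Push ¬ through the quantifiers and connectives to reach negation normal form:
  (forall c. ~P(c)) & (exists g. forall f. (P(f) | Q(g))) | (exists a. exists e. (Q(e) & Q(a)))
Pull the quantifiers to the front (each side's bound variable is not free in the other side):
  forall c. exists g. forall f. exists a. exists e. (~P(c) & (P(f) | Q(g)) | Q(e) & Q(a))
The quantifier exists c sits under an odd number of negations (counting the antecedent side of each →), so it flips to forall c.

universal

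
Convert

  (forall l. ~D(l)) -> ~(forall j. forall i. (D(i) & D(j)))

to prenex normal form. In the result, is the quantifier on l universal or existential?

existential

Eliminate → and ↔ using ¬ and ∨.
  ~(forall l. ~D(l)) | ~(forall j. forall i. (D(i) & D(j)))
Drive negations inward (¬∀x A ≡ ∃x ¬A, ¬∃x A ≡ ∀x ¬A, De Morgan for ∧/∨):
  (exists l. D(l)) | (exists j. exists i. (~D(i) | ~D(j)))
Extract every quantifier outward, since the variables are now distinct and don't occur free across branches:
  exists l. exists j. exists i. (D(l) | ~D(i) | ~D(j))
The quantifier forall l sits under an odd number of negations (counting the antecedent side of each →), so it flips to exists l.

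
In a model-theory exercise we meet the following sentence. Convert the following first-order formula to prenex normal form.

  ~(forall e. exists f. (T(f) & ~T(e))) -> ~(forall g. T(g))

forall e. exists f. exists g. (T(f) & ~T(e) | ~T(g))

Eliminate → and ↔ using ¬ and ∨.
  ~~(forall e. exists f. (T(f) & ~T(e))) | ~(forall g. T(g))
Push ¬ through the quantifiers and connectives to reach negation normal form:
  (forall e. exists f. (T(f) & ~T(e))) | (exists g. ~T(g))
All bound variables are already distinct, so no renaming is needed.
Finally move all quantifiers to the prefix:
  forall e. exists f. exists g. (T(f) & ~T(e) | ~T(g))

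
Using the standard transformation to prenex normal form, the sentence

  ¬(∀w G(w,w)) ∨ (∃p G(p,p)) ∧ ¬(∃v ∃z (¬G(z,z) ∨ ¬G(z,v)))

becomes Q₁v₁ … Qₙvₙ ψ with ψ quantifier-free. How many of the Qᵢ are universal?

2

Push ¬ through the quantifiers and connectives to reach negation normal form:
  (∃w ¬G(w,w)) ∨ (∃p G(p,p)) ∧ (∀v ∀z (G(z,z) ∧ G(z,v)))
All bound variables are already distinct, so no renaming is needed.
Finally move all quantifiers to the prefix:
  ∃w ∃p ∀v ∀z (¬G(w,w) ∨ G(p,p) ∧ G(z,z) ∧ G(z,v))
The prefix is ∃w ∃p ∀v ∀z: 2 universal, 2 existential.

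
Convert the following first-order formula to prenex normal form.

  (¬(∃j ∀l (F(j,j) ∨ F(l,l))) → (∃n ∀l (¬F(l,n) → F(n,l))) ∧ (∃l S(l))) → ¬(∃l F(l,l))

Rewrite implications/biconditionals: A → B as ¬A ∨ B.
  ¬(¬¬(∃j ∀l (F(j,j) ∨ F(l,l))) ∨ (∃n ∀l (¬¬F(l,n) ∨ F(n,l))) ∧ (∃l S(l))) ∨ ¬(∃l F(l,l))
Push ¬ through the quantifiers and connectives to reach negation normal form:
  (∀j ∃l (¬F(j,j) ∧ ¬F(l,l))) ∧ ((∀n ∃l (¬F(l,n) ∧ ¬F(n,l))) ∨ (∀l ¬S(l))) ∨ (∀l ¬F(l,l))
Give each quantifier a distinct variable: l↦q, l↦z, l↦w.
  (∀j ∃l (¬F(j,j) ∧ ¬F(l,l))) ∧ ((∀n ∃q (¬F(q,n) ∧ ¬F(n,q))) ∨ (∀z ¬S(z))) ∨ (∀w ¬F(w,w))
Pull the quantifiers to the front (each side's bound variable is not free in the other side):
  ∀j ∃l ∀n ∃q ∀z ∀w (¬F(j,j) ∧ ¬F(l,l) ∧ (¬F(q,n) ∧ ¬F(n,q) ∨ ¬S(z)) ∨ ¬F(w,w))

∀j ∃l ∀n ∃q ∀z ∀w (¬F(j,j) ∧ ¬F(l,l) ∧ (¬F(q,n) ∧ ¬F(n,q) ∨ ¬S(z)) ∨ ¬F(w,w))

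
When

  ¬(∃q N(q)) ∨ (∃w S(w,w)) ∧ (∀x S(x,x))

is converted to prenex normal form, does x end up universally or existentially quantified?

Drive negations inward (¬∀x A ≡ ∃x ¬A, ¬∃x A ≡ ∀x ¬A, De Morgan for ∧/∨):
  (∀q ¬N(q)) ∨ (∃w S(w,w)) ∧ (∀x S(x,x))
All bound variables are already distinct, so no renaming is needed.
Extract every quantifier outward, since the variables are now distinct and don't occur free across branches:
  ∀q ∃w ∀x (¬N(q) ∨ S(w,w) ∧ S(x,x))
The quantifier ∀x sits under an even number of negations, so it remains universal.

universal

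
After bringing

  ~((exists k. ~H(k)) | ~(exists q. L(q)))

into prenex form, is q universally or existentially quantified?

existential

Push ¬ through the quantifiers and connectives to reach negation normal form:
  (forall k. H(k)) & (exists q. L(q))
All bound variables are already distinct, so no renaming is needed.
Finally move all quantifiers to the prefix:
  forall k. exists q. (H(k) & L(q))
The quantifier exists q sits under an even number of negations, so it remains existential.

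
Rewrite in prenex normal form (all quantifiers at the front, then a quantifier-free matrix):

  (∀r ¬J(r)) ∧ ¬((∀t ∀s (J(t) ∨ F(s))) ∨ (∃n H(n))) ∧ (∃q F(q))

∀r ∃t ∃s ∀n ∃q (¬J(r) ∧ ¬J(t) ∧ ¬F(s) ∧ ¬H(n) ∧ F(q))

Move each ¬ inward, flipping quantifiers it crosses:
  (∀r ¬J(r)) ∧ (∃t ∃s (¬J(t) ∧ ¬F(s))) ∧ (∀n ¬H(n)) ∧ (∃q F(q))
All bound variables are already distinct, so no renaming is needed.
Finally move all quantifiers to the prefix:
  ∀r ∃t ∃s ∀n ∃q (¬J(r) ∧ ¬J(t) ∧ ¬F(s) ∧ ¬H(n) ∧ F(q))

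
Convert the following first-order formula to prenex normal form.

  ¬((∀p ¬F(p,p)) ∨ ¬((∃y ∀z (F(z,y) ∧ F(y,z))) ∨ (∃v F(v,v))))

Move each ¬ inward, flipping quantifiers it crosses:
  (∃p F(p,p)) ∧ ((∃y ∀z (F(z,y) ∧ F(y,z))) ∨ (∃v F(v,v)))
All bound variables are already distinct, so no renaming is needed.
Finally move all quantifiers to the prefix:
  ∃p ∃y ∀z ∃v (F(p,p) ∧ (F(z,y) ∧ F(y,z) ∨ F(v,v)))

∃p ∃y ∀z ∃v (F(p,p) ∧ (F(z,y) ∧ F(y,z) ∨ F(v,v)))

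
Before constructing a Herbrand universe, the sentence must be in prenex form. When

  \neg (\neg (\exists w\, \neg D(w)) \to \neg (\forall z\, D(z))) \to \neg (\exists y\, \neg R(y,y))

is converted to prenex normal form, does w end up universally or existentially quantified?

existential

First replace A → B with ¬A ∨ B.
  \neg \neg (\neg \neg (\exists w\, \neg D(w)) \lor \neg (\forall z\, D(z))) \lor \neg (\exists y\, \neg R(y,y))
Move each ¬ inward, flipping quantifiers it crosses:
  (\exists w\, \neg D(w)) \lor (\exists z\, \neg D(z)) \lor (\forall y\, R(y,y))
Extract every quantifier outward, since the variables are now distinct and don't occur free across branches:
  \exists w\, \exists z\, \forall y\, (\neg D(w) \lor \neg D(z) \lor R(y,y))
The quantifier \exists w sits under an even number of negations (counting the antecedent side of each →), so it remains existential.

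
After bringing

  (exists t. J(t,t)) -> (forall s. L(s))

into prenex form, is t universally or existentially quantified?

Eliminate → and ↔ using ¬ and ∨.
  ~(exists t. J(t,t)) | (forall s. L(s))
Push ¬ through the quantifiers and connectives to reach negation normal form:
  (forall t. ~J(t,t)) | (forall s. L(s))
Extract every quantifier outward, since the variables are now distinct and don't occur free across branches:
  forall t. forall s. (~J(t,t) | L(s))
The quantifier exists t sits under an odd number of negations (counting the antecedent side of each →), so it flips to forall t.

universal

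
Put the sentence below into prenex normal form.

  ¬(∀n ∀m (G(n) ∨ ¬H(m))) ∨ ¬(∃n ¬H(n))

Move each ¬ inward, flipping quantifiers it crosses:
  (∃n ∃m (¬G(n) ∧ H(m))) ∨ (∀n H(n))
Give each quantifier a distinct variable: n↦w.
  (∃n ∃m (¬G(n) ∧ H(m))) ∨ (∀w H(w))
Extract every quantifier outward, since the variables are now distinct and don't occur free across branches:
  ∃n ∃m ∀w (¬G(n) ∧ H(m) ∨ H(w))

∃n ∃m ∀w (¬G(n) ∧ H(m) ∨ H(w))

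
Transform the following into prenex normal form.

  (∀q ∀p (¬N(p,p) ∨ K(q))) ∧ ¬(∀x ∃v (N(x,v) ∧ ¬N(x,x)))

∀q ∀p ∃x ∀v ((¬N(p,p) ∨ K(q)) ∧ (¬N(x,v) ∨ N(x,x)))

Drive negations inward (¬∀x A ≡ ∃x ¬A, ¬∃x A ≡ ∀x ¬A, De Morgan for ∧/∨):
  (∀q ∀p (¬N(p,p) ∨ K(q))) ∧ (∃x ∀v (¬N(x,v) ∨ N(x,x)))
All bound variables are already distinct, so no renaming is needed.
Finally move all quantifiers to the prefix:
  ∀q ∀p ∃x ∀v ((¬N(p,p) ∨ K(q)) ∧ (¬N(x,v) ∨ N(x,x)))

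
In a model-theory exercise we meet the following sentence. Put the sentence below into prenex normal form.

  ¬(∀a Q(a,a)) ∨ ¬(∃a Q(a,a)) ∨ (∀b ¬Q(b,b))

∃a ∀y ∀b (¬Q(a,a) ∨ ¬Q(y,y) ∨ ¬Q(b,b))

Move each ¬ inward, flipping quantifiers it crosses:
  (∃a ¬Q(a,a)) ∨ (∀a ¬Q(a,a)) ∨ (∀b ¬Q(b,b))
Standardize variables apart so no two quantifiers bind the same name: a↦y.
  (∃a ¬Q(a,a)) ∨ (∀y ¬Q(y,y)) ∨ (∀b ¬Q(b,b))
Finally move all quantifiers to the prefix:
  ∃a ∀y ∀b (¬Q(a,a) ∨ ¬Q(y,y) ∨ ¬Q(b,b))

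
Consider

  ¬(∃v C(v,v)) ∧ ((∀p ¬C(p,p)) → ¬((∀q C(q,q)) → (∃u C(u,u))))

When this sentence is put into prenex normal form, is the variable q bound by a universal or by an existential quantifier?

universal

First replace A → B with ¬A ∨ B.
  ¬(∃v C(v,v)) ∧ (¬(∀p ¬C(p,p)) ∨ ¬(¬(∀q C(q,q)) ∨ (∃u C(u,u))))
Move each ¬ inward, flipping quantifiers it crosses:
  (∀v ¬C(v,v)) ∧ ((∃p C(p,p)) ∨ (∀q C(q,q)) ∧ (∀u ¬C(u,u)))
Extract every quantifier outward, since the variables are now distinct and don't occur free across branches:
  ∀v ∃p ∀q ∀u (¬C(v,v) ∧ (C(p,p) ∨ C(q,q) ∧ ¬C(u,u)))
The quantifier ∀q sits under an even number of negations (counting the antecedent side of each →), so it remains universal.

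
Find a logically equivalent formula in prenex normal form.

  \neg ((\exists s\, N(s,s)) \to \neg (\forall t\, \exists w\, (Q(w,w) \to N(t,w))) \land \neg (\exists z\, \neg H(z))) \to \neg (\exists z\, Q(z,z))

Eliminate → and ↔ using ¬ and ∨.
  \neg \neg (\neg (\exists s\, N(s,s)) \lor \neg (\forall t\, \exists w\, (\neg Q(w,w) \lor N(t,w))) \land \neg (\exists z\, \neg H(z))) \lor \neg (\exists z\, Q(z,z))
Move each ¬ inward, flipping quantifiers it crosses:
  (\forall s\, \neg N(s,s)) \lor (\exists t\, \forall w\, (Q(w,w) \land \neg N(t,w))) \land (\forall z\, H(z)) \lor (\forall z\, \neg Q(z,z))
Rename bound variables to avoid capture: z↦u.
  (\forall s\, \neg N(s,s)) \lor (\exists t\, \forall w\, (Q(w,w) \land \neg N(t,w))) \land (\forall z\, H(z)) \lor (\forall u\, \neg Q(u,u))
Extract every quantifier outward, since the variables are now distinct and don't occur free across branches:
  \forall s\, \exists t\, \forall w\, \forall z\, \forall u\, (\neg N(s,s) \lor Q(w,w) \land \neg N(t,w) \land H(z) \lor \neg Q(u,u))

\forall s\, \exists t\, \forall w\, \forall z\, \forall u\, (\neg N(s,s) \lor Q(w,w) \land \neg N(t,w) \land H(z) \lor \neg Q(u,u))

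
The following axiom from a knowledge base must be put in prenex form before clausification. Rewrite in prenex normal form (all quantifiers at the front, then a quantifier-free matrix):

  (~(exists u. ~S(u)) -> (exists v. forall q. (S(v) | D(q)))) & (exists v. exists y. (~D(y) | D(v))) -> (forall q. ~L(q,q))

forall u. forall v. exists q. forall w. forall y. forall s. (S(u) & ~S(v) & ~D(q) | D(y) & ~D(w) | ~L(s,s))

Eliminate → and ↔ using ¬ and ∨.
  ~((~~(exists u. ~S(u)) | (exists v. forall q. (S(v) | D(q)))) & (exists v. exists y. (~D(y) | D(v)))) | (forall q. ~L(q,q))
Move each ¬ inward, flipping quantifiers it crosses:
  (forall u. S(u)) & (forall v. exists q. (~S(v) & ~D(q))) | (forall v. forall y. (D(y) & ~D(v))) | (forall q. ~L(q,q))
Give each quantifier a distinct variable: v↦w, q↦s.
  (forall u. S(u)) & (forall v. exists q. (~S(v) & ~D(q))) | (forall w. forall y. (D(y) & ~D(w))) | (forall s. ~L(s,s))
Extract every quantifier outward, since the variables are now distinct and don't occur free across branches:
  forall u. forall v. exists q. forall w. forall y. forall s. (S(u) & ~S(v) & ~D(q) | D(y) & ~D(w) | ~L(s,s))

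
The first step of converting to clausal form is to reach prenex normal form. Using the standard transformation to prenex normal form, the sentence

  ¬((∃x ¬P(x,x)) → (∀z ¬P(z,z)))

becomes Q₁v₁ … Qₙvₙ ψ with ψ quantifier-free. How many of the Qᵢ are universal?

0

First replace A → B with ¬A ∨ B.
  ¬(¬(∃x ¬P(x,x)) ∨ (∀z ¬P(z,z)))
Drive negations inward (¬∀x A ≡ ∃x ¬A, ¬∃x A ≡ ∀x ¬A, De Morgan for ∧/∨):
  (∃x ¬P(x,x)) ∧ (∃z P(z,z))
All bound variables are already distinct, so no renaming is needed.
Finally move all quantifiers to the prefix:
  ∃x ∃z (¬P(x,x) ∧ P(z,z))
The prefix is ∃x ∃z: 0 universal, 2 existential.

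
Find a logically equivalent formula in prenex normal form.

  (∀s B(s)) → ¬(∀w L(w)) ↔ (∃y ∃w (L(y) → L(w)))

∀s ∀w ∃y ∃b ∀u ∀t ∃v1 ∃z1 ((B(s) ∧ L(w) ∨ ¬L(y) ∨ L(b)) ∧ (L(u) ∧ ¬L(t) ∨ ¬B(v1) ∨ ¬L(z1)))

Rewrite implications/biconditionals: A → B as ¬A ∨ B; A ↔ B as (¬A ∨ B) ∧ (¬B ∨ A).
  (¬(¬(∀s B(s)) ∨ ¬(∀w L(w))) ∨ (∃y ∃w (¬L(y) ∨ L(w)))) ∧ (¬(∃y ∃w (¬L(y) ∨ L(w))) ∨ ¬(∀s B(s)) ∨ ¬(∀w L(w)))
Move each ¬ inward, flipping quantifiers it crosses:
  ((∀s B(s)) ∧ (∀w L(w)) ∨ (∃y ∃w (¬L(y) ∨ L(w)))) ∧ ((∀y ∀w (L(y) ∧ ¬L(w))) ∨ (∃s ¬B(s)) ∨ (∃w ¬L(w)))
Standardize variables apart so no two quantifiers bind the same name: w↦b, y↦u, w↦t, s↦v1, w↦z1.
  ((∀s B(s)) ∧ (∀w L(w)) ∨ (∃y ∃b (¬L(y) ∨ L(b)))) ∧ ((∀u ∀t (L(u) ∧ ¬L(t))) ∨ (∃v1 ¬B(v1)) ∨ (∃z1 ¬L(z1)))
Pull the quantifiers to the front (each side's bound variable is not free in the other side):
  ∀s ∀w ∃y ∃b ∀u ∀t ∃v1 ∃z1 ((B(s) ∧ L(w) ∨ ¬L(y) ∨ L(b)) ∧ (L(u) ∧ ¬L(t) ∨ ¬B(v1) ∨ ¬L(z1)))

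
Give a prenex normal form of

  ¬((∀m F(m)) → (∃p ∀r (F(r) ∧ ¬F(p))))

∀m ∀p ∃r (F(m) ∧ (¬F(r) ∨ F(p)))

Rewrite implications/biconditionals: A → B as ¬A ∨ B.
  ¬(¬(∀m F(m)) ∨ (∃p ∀r (F(r) ∧ ¬F(p))))
Drive negations inward (¬∀x A ≡ ∃x ¬A, ¬∃x A ≡ ∀x ¬A, De Morgan for ∧/∨):
  (∀m F(m)) ∧ (∀p ∃r (¬F(r) ∨ F(p)))
All bound variables are already distinct, so no renaming is needed.
Finally move all quantifiers to the prefix:
  ∀m ∀p ∃r (F(m) ∧ (¬F(r) ∨ F(p)))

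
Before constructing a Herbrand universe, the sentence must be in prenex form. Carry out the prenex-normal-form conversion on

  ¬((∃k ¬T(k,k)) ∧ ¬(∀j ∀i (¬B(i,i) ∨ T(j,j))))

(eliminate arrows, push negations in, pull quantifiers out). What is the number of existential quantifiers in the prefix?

Drive negations inward (¬∀x A ≡ ∃x ¬A, ¬∃x A ≡ ∀x ¬A, De Morgan for ∧/∨):
  (∀k T(k,k)) ∨ (∀j ∀i (¬B(i,i) ∨ T(j,j)))
Extract every quantifier outward, since the variables are now distinct and don't occur free across branches:
  ∀k ∀j ∀i (T(k,k) ∨ ¬B(i,i) ∨ T(j,j))
The prefix is ∀k ∀j ∀i: 3 universal, 0 existential.

0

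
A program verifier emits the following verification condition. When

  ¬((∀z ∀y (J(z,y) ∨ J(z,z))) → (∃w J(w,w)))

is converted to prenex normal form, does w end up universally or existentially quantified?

universal

Rewrite implications/biconditionals: A → B as ¬A ∨ B.
  ¬(¬(∀z ∀y (J(z,y) ∨ J(z,z))) ∨ (∃w J(w,w)))
Drive negations inward (¬∀x A ≡ ∃x ¬A, ¬∃x A ≡ ∀x ¬A, De Morgan for ∧/∨):
  (∀z ∀y (J(z,y) ∨ J(z,z))) ∧ (∀w ¬J(w,w))
All bound variables are already distinct, so no renaming is needed.
Pull the quantifiers to the front (each side's bound variable is not free in the other side):
  ∀z ∀y ∀w ((J(z,y) ∨ J(z,z)) ∧ ¬J(w,w))
The quantifier ∃w sits under an odd number of negations (counting the antecedent side of each →), so it flips to ∀w.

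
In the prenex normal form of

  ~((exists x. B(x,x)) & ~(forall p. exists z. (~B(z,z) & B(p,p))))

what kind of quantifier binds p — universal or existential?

Push ¬ through the quantifiers and connectives to reach negation normal form:
  (forall x. ~B(x,x)) | (forall p. exists z. (~B(z,z) & B(p,p)))
Finally move all quantifiers to the prefix:
  forall x. forall p. exists z. (~B(x,x) | ~B(z,z) & B(p,p))
The quantifier forall p sits under an even number of negations, so it remains universal.

universal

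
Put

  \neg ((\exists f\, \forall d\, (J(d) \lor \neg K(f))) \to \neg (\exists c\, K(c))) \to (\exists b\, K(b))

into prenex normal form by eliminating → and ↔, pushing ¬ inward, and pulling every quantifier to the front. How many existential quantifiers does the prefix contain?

Rewrite implications/biconditionals: A → B as ¬A ∨ B.
  \neg \neg (\neg (\exists f\, \forall d\, (J(d) \lor \neg K(f))) \lor \neg (\exists c\, K(c))) \lor (\exists b\, K(b))
Drive negations inward (¬∀x A ≡ ∃x ¬A, ¬∃x A ≡ ∀x ¬A, De Morgan for ∧/∨):
  (\forall f\, \exists d\, (\neg J(d) \land K(f))) \lor (\forall c\, \neg K(c)) \lor (\exists b\, K(b))
Finally move all quantifiers to the prefix:
  \forall f\, \exists d\, \forall c\, \exists b\, (\neg J(d) \land K(f) \lor \neg K(c) \lor K(b))
The prefix is \forall f \exists d \forall c \exists b: 2 universal, 2 existential.

2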